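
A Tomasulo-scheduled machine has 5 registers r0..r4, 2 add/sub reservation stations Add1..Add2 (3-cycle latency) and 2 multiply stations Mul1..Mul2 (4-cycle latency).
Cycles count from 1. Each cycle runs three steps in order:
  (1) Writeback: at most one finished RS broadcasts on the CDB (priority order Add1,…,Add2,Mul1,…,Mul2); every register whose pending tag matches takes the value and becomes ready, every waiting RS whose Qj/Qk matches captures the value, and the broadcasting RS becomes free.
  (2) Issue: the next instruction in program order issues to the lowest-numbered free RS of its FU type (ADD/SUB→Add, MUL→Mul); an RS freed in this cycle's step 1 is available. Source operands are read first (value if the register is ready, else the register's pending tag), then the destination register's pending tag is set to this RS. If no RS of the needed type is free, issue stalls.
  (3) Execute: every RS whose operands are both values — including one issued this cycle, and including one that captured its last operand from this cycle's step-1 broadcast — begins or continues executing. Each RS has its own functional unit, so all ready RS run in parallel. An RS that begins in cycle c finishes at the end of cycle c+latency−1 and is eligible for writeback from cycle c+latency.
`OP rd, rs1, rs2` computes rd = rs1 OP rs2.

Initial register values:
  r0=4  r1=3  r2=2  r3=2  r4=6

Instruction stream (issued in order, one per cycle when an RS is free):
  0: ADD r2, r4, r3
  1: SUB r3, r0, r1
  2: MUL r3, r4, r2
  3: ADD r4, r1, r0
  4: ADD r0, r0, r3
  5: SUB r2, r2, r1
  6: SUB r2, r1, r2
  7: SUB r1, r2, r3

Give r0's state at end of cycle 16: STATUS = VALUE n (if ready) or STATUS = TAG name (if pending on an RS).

STATUS = VALUE 52

cycle 1: issue ADD r2<-Add1 // r0:4,r1:3,r2:Add1,r3:2,r4:6
cycle 2: issue SUB r3<-Add2 // r0:4,r1:3,r2:Add1,r3:Add2,r4:6
cycle 3: issue MUL r3<-Mul1 // r0:4,r1:3,r2:Add1,r3:Mul1,r4:6
cycle 4: CDB Add1=8; issue ADD r4<-Add1 // r0:4,r1:3,r2:8,r3:Mul1,r4:Add1
cycle 5: CDB Add2=1; issue ADD r0<-Add2 // r0:Add2,r1:3,r2:8,r3:Mul1,r4:Add1
cycle 6: stall // r0:Add2,r1:3,r2:8,r3:Mul1,r4:Add1
cycle 7: CDB Add1=7; issue SUB r2<-Add1 // r0:Add2,r1:3,r2:Add1,r3:Mul1,r4:7
cycle 8: CDB Mul1=48; stall // r0:Add2,r1:3,r2:Add1,r3:48,r4:7
cycle 9: stall // r0:Add2,r1:3,r2:Add1,r3:48,r4:7
cycle 10: CDB Add1=5; issue SUB r2<-Add1 // r0:Add2,r1:3,r2:Add1,r3:48,r4:7
cycle 11: CDB Add2=52; issue SUB r1<-Add2 // r0:52,r1:Add2,r2:Add1,r3:48,r4:7
cycle 12: - // r0:52,r1:Add2,r2:Add1,r3:48,r4:7
cycle 13: CDB Add1=-2 // r0:52,r1:Add2,r2:-2,r3:48,r4:7
cycle 14: - // r0:52,r1:Add2,r2:-2,r3:48,r4:7
cycle 15: - // r0:52,r1:Add2,r2:-2,r3:48,r4:7
cycle 16: CDB Add2=-50 // r0:52,r1:-50,r2:-2,r3:48,r4:7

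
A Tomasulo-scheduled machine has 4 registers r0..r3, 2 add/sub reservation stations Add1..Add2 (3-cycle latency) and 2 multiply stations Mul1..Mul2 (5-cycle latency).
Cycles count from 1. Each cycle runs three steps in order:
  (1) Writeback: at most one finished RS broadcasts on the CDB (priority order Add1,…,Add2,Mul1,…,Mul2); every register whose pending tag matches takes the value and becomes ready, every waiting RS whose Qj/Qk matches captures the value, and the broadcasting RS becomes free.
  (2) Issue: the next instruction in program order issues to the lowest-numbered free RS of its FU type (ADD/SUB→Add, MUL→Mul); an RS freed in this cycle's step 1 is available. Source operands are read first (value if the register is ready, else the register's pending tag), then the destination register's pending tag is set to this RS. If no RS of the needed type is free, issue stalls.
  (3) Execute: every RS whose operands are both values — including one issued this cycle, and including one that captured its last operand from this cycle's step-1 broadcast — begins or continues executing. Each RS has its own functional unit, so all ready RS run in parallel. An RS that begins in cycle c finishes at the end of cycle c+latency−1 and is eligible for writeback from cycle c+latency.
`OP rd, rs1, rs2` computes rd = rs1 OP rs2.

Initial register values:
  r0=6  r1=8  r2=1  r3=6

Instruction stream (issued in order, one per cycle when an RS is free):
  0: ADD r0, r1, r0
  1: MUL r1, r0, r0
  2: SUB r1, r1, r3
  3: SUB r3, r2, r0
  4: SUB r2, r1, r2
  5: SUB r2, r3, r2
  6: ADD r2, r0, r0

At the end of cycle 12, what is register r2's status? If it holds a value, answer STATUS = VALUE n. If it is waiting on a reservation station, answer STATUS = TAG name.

STATUS = TAG Add2

c1: issue ADD r0<-Add1 | r0:Add1,r1:8,r2:1,r3:6
c2: issue MUL r1<-Mul1 | r0:Add1,r1:Mul1,r2:1,r3:6
c3: issue SUB r1<-Add2 | r0:Add1,r1:Add2,r2:1,r3:6
c4: CDB Add1=14; issue SUB r3<-Add1 | r0:14,r1:Add2,r2:1,r3:Add1
c5: stall | r0:14,r1:Add2,r2:1,r3:Add1
c6: stall | r0:14,r1:Add2,r2:1,r3:Add1
c7: CDB Add1=-13; issue SUB r2<-Add1 | r0:14,r1:Add2,r2:Add1,r3:-13
c8: stall | r0:14,r1:Add2,r2:Add1,r3:-13
c9: CDB Mul1=196; stall | r0:14,r1:Add2,r2:Add1,r3:-13
c10: stall | r0:14,r1:Add2,r2:Add1,r3:-13
c11: stall | r0:14,r1:Add2,r2:Add1,r3:-13
c12: CDB Add2=190; issue SUB r2<-Add2 | r0:14,r1:190,r2:Add2,r3:-13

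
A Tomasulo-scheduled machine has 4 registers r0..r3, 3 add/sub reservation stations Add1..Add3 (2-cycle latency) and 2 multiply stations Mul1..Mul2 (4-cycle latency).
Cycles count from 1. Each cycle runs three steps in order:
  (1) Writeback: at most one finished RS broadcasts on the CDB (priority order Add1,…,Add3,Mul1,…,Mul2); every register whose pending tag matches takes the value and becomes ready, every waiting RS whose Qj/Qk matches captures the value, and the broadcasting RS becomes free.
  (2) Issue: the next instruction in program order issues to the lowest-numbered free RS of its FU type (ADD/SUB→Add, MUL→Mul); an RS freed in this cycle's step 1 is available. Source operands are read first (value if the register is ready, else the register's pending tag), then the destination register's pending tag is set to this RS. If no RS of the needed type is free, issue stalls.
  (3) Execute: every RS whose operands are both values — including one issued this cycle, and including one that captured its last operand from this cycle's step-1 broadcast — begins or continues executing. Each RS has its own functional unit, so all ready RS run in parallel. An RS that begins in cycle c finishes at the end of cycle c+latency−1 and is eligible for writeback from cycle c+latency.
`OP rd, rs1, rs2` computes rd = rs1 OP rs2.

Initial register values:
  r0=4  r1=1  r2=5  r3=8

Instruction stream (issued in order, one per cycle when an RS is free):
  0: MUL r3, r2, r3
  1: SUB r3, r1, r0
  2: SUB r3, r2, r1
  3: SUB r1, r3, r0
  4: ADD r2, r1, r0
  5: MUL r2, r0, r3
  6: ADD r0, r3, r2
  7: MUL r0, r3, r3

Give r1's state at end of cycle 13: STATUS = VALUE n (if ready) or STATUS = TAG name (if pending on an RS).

STATUS = VALUE 0

  c1: issue MUL r3<-Mul1  regs: r0:4,r1:1,r2:5,r3:Mul1
  c2: issue SUB r3<-Add1  regs: r0:4,r1:1,r2:5,r3:Add1
  c3: issue SUB r3<-Add2  regs: r0:4,r1:1,r2:5,r3:Add2
  c4: CDB Add1=-3; issue SUB r1<-Add1  regs: r0:4,r1:Add1,r2:5,r3:Add2
  c5: CDB Add2=4; issue ADD r2<-Add2  regs: r0:4,r1:Add1,r2:Add2,r3:4
  c6: CDB Mul1=40; issue MUL r2<-Mul1  regs: r0:4,r1:Add1,r2:Mul1,r3:4
  c7: CDB Add1=0; issue ADD r0<-Add1  regs: r0:Add1,r1:0,r2:Mul1,r3:4
  c8: issue MUL r0<-Mul2  regs: r0:Mul2,r1:0,r2:Mul1,r3:4
  c9: CDB Add2=4  regs: r0:Mul2,r1:0,r2:Mul1,r3:4
  c10: CDB Mul1=16  regs: r0:Mul2,r1:0,r2:16,r3:4
  c11: -  regs: r0:Mul2,r1:0,r2:16,r3:4
  c12: CDB Add1=20  regs: r0:Mul2,r1:0,r2:16,r3:4
  c13: CDB Mul2=16  regs: r0:16,r1:0,r2:16,r3:4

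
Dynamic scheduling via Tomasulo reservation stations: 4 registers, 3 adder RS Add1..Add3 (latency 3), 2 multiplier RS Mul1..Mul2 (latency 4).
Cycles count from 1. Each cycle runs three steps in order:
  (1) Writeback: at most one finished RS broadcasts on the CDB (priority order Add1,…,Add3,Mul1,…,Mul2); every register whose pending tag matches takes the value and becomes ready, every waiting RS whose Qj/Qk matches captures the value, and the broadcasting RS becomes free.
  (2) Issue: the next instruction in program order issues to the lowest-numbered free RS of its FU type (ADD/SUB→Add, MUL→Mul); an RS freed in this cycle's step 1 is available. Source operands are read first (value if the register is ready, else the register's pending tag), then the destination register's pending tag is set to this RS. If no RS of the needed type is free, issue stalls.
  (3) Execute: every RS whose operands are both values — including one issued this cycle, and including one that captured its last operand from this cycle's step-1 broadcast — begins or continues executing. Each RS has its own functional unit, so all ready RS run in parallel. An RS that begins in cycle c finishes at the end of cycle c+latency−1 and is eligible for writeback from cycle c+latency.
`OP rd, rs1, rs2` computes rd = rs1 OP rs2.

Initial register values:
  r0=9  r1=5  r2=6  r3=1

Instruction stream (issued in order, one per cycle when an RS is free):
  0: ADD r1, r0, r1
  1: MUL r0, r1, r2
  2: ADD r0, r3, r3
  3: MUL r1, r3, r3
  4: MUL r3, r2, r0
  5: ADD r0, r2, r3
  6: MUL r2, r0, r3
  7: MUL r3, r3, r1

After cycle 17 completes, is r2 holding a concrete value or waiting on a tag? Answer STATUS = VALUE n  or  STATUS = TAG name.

STATUS = TAG Mul2

cycle 1: issue ADD r1<-Add1 // r0:9,r1:Add1,r2:6,r3:1
cycle 2: issue MUL r0<-Mul1 // r0:Mul1,r1:Add1,r2:6,r3:1
cycle 3: issue ADD r0<-Add2 // r0:Add2,r1:Add1,r2:6,r3:1
cycle 4: CDB Add1=14; issue MUL r1<-Mul2 // r0:Add2,r1:Mul2,r2:6,r3:1
cycle 5: stall // r0:Add2,r1:Mul2,r2:6,r3:1
cycle 6: CDB Add2=2; stall // r0:2,r1:Mul2,r2:6,r3:1
cycle 7: stall // r0:2,r1:Mul2,r2:6,r3:1
cycle 8: CDB Mul1=84; issue MUL r3<-Mul1 // r0:2,r1:Mul2,r2:6,r3:Mul1
cycle 9: CDB Mul2=1; issue ADD r0<-Add1 // r0:Add1,r1:1,r2:6,r3:Mul1
cycle 10: issue MUL r2<-Mul2 // r0:Add1,r1:1,r2:Mul2,r3:Mul1
cycle 11: stall // r0:Add1,r1:1,r2:Mul2,r3:Mul1
cycle 12: CDB Mul1=12; issue MUL r3<-Mul1 // r0:Add1,r1:1,r2:Mul2,r3:Mul1
cycle 13: - // r0:Add1,r1:1,r2:Mul2,r3:Mul1
cycle 14: - // r0:Add1,r1:1,r2:Mul2,r3:Mul1
cycle 15: CDB Add1=18 // r0:18,r1:1,r2:Mul2,r3:Mul1
cycle 16: CDB Mul1=12 // r0:18,r1:1,r2:Mul2,r3:12
cycle 17: - // r0:18,r1:1,r2:Mul2,r3:12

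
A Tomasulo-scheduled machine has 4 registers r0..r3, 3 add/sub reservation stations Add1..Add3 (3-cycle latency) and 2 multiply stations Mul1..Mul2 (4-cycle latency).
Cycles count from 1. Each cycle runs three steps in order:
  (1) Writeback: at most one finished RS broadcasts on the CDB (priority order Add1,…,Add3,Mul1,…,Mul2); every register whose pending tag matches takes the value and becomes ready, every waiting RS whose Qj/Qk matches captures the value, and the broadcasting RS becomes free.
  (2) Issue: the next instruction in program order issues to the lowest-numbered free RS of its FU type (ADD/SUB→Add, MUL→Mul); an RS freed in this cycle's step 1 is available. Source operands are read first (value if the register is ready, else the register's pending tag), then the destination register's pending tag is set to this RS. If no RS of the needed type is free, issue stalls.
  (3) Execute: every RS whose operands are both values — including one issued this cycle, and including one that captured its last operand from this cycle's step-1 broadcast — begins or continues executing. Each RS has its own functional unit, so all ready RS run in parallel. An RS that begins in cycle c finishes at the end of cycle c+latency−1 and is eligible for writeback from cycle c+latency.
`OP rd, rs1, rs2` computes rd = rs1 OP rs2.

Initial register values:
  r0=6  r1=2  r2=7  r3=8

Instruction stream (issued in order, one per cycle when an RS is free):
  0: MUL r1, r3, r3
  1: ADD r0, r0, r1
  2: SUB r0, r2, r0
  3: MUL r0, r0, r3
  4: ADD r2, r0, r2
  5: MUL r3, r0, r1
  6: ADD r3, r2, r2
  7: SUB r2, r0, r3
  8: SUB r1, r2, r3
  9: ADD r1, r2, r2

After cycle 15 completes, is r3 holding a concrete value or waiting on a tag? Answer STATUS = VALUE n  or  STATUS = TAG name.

STATUS = TAG Add1

c1: issue MUL r1<-Mul1 | r0:6,r1:Mul1,r2:7,r3:8
c2: issue ADD r0<-Add1 | r0:Add1,r1:Mul1,r2:7,r3:8
c3: issue SUB r0<-Add2 | r0:Add2,r1:Mul1,r2:7,r3:8
c4: issue MUL r0<-Mul2 | r0:Mul2,r1:Mul1,r2:7,r3:8
c5: CDB Mul1=64; issue ADD r2<-Add3 | r0:Mul2,r1:64,r2:Add3,r3:8
c6: issue MUL r3<-Mul1 | r0:Mul2,r1:64,r2:Add3,r3:Mul1
c7: stall | r0:Mul2,r1:64,r2:Add3,r3:Mul1
c8: CDB Add1=70; issue ADD r3<-Add1 | r0:Mul2,r1:64,r2:Add3,r3:Add1
c9: stall | r0:Mul2,r1:64,r2:Add3,r3:Add1
c10: stall | r0:Mul2,r1:64,r2:Add3,r3:Add1
c11: CDB Add2=-63; issue SUB r2<-Add2 | r0:Mul2,r1:64,r2:Add2,r3:Add1
c12: stall | r0:Mul2,r1:64,r2:Add2,r3:Add1
c13: stall | r0:Mul2,r1:64,r2:Add2,r3:Add1
c14: stall | r0:Mul2,r1:64,r2:Add2,r3:Add1
c15: CDB Mul2=-504; stall | r0:-504,r1:64,r2:Add2,r3:Add1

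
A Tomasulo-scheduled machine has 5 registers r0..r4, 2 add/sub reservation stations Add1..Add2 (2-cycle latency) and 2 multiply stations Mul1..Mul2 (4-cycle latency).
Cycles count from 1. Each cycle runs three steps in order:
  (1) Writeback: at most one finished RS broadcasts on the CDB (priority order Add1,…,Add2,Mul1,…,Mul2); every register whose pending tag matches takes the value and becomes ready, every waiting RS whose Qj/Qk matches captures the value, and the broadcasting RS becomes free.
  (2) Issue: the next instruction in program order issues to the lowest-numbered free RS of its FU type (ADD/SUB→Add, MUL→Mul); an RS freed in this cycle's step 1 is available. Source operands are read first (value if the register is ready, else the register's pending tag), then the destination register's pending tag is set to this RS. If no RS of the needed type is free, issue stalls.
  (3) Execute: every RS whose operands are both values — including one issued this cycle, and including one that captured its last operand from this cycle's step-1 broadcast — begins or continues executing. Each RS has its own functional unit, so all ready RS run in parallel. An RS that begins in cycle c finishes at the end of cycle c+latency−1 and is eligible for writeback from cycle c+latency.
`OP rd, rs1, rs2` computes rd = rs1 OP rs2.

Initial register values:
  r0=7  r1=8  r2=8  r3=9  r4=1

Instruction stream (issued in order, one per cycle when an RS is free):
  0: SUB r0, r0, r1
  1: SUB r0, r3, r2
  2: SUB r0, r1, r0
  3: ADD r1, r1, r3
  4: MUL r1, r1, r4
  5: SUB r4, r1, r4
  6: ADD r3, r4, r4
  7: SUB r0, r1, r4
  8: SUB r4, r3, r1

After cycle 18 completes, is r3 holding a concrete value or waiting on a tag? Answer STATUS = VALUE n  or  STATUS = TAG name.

  c1: issue SUB r0<-Add1  regs: r0:Add1,r1:8,r2:8,r3:9,r4:1
  c2: issue SUB r0<-Add2  regs: r0:Add2,r1:8,r2:8,r3:9,r4:1
  c3: CDB Add1=-1; issue SUB r0<-Add1  regs: r0:Add1,r1:8,r2:8,r3:9,r4:1
  c4: CDB Add2=1; issue ADD r1<-Add2  regs: r0:Add1,r1:Add2,r2:8,r3:9,r4:1
  c5: issue MUL r1<-Mul1  regs: r0:Add1,r1:Mul1,r2:8,r3:9,r4:1
  c6: CDB Add1=7; issue SUB r4<-Add1  regs: r0:7,r1:Mul1,r2:8,r3:9,r4:Add1
  c7: CDB Add2=17; issue ADD r3<-Add2  regs: r0:7,r1:Mul1,r2:8,r3:Add2,r4:Add1
  c8: stall  regs: r0:7,r1:Mul1,r2:8,r3:Add2,r4:Add1
  c9: stall  regs: r0:7,r1:Mul1,r2:8,r3:Add2,r4:Add1
  c10: stall  regs: r0:7,r1:Mul1,r2:8,r3:Add2,r4:Add1
  c11: CDB Mul1=17; stall  regs: r0:7,r1:17,r2:8,r3:Add2,r4:Add1
  c12: stall  regs: r0:7,r1:17,r2:8,r3:Add2,r4:Add1
  c13: CDB Add1=16; issue SUB r0<-Add1  regs: r0:Add1,r1:17,r2:8,r3:Add2,r4:16
  c14: stall  regs: r0:Add1,r1:17,r2:8,r3:Add2,r4:16
  c15: CDB Add1=1; issue SUB r4<-Add1  regs: r0:1,r1:17,r2:8,r3:Add2,r4:Add1
  c16: CDB Add2=32  regs: r0:1,r1:17,r2:8,r3:32,r4:Add1
  c17: -  regs: r0:1,r1:17,r2:8,r3:32,r4:Add1
  c18: CDB Add1=15  regs: r0:1,r1:17,r2:8,r3:32,r4:15

STATUS = VALUE 32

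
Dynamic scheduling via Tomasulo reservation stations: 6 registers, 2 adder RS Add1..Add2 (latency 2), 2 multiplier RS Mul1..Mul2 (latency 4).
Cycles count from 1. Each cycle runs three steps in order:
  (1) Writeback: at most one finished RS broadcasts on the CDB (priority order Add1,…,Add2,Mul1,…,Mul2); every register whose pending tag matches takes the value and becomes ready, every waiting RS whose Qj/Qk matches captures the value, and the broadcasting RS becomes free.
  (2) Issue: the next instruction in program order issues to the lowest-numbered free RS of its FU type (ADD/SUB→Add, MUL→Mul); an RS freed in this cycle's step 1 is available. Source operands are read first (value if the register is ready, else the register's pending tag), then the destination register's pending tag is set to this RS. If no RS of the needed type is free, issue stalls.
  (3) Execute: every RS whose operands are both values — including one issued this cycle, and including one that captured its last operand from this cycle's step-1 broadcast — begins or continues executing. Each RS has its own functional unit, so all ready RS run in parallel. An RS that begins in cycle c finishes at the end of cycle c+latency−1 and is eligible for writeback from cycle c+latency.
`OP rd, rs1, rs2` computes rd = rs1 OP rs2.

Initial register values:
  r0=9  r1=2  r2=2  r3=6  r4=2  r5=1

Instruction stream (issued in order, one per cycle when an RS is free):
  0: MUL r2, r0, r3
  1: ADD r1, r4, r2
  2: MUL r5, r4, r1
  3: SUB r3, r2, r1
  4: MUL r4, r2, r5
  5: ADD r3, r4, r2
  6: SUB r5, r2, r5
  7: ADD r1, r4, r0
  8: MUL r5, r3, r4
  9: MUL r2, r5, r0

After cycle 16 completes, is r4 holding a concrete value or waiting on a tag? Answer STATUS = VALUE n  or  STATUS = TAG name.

STATUS = VALUE 6048

c1: issue MUL r2<-Mul1 | r0:9,r1:2,r2:Mul1,r3:6,r4:2,r5:1
c2: issue ADD r1<-Add1 | r0:9,r1:Add1,r2:Mul1,r3:6,r4:2,r5:1
c3: issue MUL r5<-Mul2 | r0:9,r1:Add1,r2:Mul1,r3:6,r4:2,r5:Mul2
c4: issue SUB r3<-Add2 | r0:9,r1:Add1,r2:Mul1,r3:Add2,r4:2,r5:Mul2
c5: CDB Mul1=54; issue MUL r4<-Mul1 | r0:9,r1:Add1,r2:54,r3:Add2,r4:Mul1,r5:Mul2
c6: stall | r0:9,r1:Add1,r2:54,r3:Add2,r4:Mul1,r5:Mul2
c7: CDB Add1=56; issue ADD r3<-Add1 | r0:9,r1:56,r2:54,r3:Add1,r4:Mul1,r5:Mul2
c8: stall | r0:9,r1:56,r2:54,r3:Add1,r4:Mul1,r5:Mul2
c9: CDB Add2=-2; issue SUB r5<-Add2 | r0:9,r1:56,r2:54,r3:Add1,r4:Mul1,r5:Add2
c10: stall | r0:9,r1:56,r2:54,r3:Add1,r4:Mul1,r5:Add2
c11: CDB Mul2=112; stall | r0:9,r1:56,r2:54,r3:Add1,r4:Mul1,r5:Add2
c12: stall | r0:9,r1:56,r2:54,r3:Add1,r4:Mul1,r5:Add2
c13: CDB Add2=-58; issue ADD r1<-Add2 | r0:9,r1:Add2,r2:54,r3:Add1,r4:Mul1,r5:-58
c14: issue MUL r5<-Mul2 | r0:9,r1:Add2,r2:54,r3:Add1,r4:Mul1,r5:Mul2
c15: CDB Mul1=6048; issue MUL r2<-Mul1 | r0:9,r1:Add2,r2:Mul1,r3:Add1,r4:6048,r5:Mul2
c16: - | r0:9,r1:Add2,r2:Mul1,r3:Add1,r4:6048,r5:Mul2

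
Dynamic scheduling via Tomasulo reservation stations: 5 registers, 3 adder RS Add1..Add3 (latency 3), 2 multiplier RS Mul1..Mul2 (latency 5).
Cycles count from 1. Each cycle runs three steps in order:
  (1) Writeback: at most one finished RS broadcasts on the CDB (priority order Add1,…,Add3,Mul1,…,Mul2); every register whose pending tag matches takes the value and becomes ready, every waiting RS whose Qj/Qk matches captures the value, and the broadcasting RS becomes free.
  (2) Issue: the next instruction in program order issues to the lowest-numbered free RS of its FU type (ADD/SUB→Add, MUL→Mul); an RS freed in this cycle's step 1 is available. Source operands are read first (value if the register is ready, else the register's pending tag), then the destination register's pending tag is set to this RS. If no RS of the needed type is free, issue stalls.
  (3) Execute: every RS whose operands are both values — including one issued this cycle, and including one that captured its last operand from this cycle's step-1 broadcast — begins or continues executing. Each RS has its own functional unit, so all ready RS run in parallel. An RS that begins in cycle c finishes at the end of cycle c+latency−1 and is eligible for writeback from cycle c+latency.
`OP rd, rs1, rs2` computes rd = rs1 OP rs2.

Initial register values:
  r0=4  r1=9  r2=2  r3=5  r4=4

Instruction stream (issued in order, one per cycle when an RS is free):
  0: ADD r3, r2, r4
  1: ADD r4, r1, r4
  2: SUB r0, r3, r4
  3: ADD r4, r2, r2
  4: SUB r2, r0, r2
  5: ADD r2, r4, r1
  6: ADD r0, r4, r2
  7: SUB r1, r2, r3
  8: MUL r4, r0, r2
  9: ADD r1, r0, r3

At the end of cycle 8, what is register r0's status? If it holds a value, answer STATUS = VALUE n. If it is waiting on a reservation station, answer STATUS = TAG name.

  c1: issue ADD r3<-Add1  regs: r0:4,r1:9,r2:2,r3:Add1,r4:4
  c2: issue ADD r4<-Add2  regs: r0:4,r1:9,r2:2,r3:Add1,r4:Add2
  c3: issue SUB r0<-Add3  regs: r0:Add3,r1:9,r2:2,r3:Add1,r4:Add2
  c4: CDB Add1=6; issue ADD r4<-Add1  regs: r0:Add3,r1:9,r2:2,r3:6,r4:Add1
  c5: CDB Add2=13; issue SUB r2<-Add2  regs: r0:Add3,r1:9,r2:Add2,r3:6,r4:Add1
  c6: stall  regs: r0:Add3,r1:9,r2:Add2,r3:6,r4:Add1
  c7: CDB Add1=4; issue ADD r2<-Add1  regs: r0:Add3,r1:9,r2:Add1,r3:6,r4:4
  c8: CDB Add3=-7; issue ADD r0<-Add3  regs: r0:Add3,r1:9,r2:Add1,r3:6,r4:4

STATUS = TAG Add3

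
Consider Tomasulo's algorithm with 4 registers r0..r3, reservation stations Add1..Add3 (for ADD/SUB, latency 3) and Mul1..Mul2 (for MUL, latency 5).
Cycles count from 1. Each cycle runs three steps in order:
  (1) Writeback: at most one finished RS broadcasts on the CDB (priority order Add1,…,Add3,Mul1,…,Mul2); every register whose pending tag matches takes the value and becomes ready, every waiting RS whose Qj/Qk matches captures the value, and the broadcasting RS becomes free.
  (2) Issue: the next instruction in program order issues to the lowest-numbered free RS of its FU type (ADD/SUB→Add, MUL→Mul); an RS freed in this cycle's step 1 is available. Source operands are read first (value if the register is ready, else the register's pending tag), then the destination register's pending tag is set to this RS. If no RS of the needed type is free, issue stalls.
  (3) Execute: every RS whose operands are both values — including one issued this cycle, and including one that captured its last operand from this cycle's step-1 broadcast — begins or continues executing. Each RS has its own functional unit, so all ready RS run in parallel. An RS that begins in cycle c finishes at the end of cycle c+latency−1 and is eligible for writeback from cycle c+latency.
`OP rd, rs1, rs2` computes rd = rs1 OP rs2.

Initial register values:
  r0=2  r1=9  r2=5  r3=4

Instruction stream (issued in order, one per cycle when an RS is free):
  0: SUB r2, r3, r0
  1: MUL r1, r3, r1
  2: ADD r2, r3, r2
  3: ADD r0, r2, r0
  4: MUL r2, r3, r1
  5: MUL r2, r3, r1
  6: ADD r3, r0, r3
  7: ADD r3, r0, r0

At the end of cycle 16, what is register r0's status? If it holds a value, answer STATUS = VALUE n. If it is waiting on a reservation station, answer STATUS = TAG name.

c1: issue SUB r2<-Add1 | r0:2,r1:9,r2:Add1,r3:4
c2: issue MUL r1<-Mul1 | r0:2,r1:Mul1,r2:Add1,r3:4
c3: issue ADD r2<-Add2 | r0:2,r1:Mul1,r2:Add2,r3:4
c4: CDB Add1=2; issue ADD r0<-Add1 | r0:Add1,r1:Mul1,r2:Add2,r3:4
c5: issue MUL r2<-Mul2 | r0:Add1,r1:Mul1,r2:Mul2,r3:4
c6: stall | r0:Add1,r1:Mul1,r2:Mul2,r3:4
c7: CDB Add2=6; stall | r0:Add1,r1:Mul1,r2:Mul2,r3:4
c8: CDB Mul1=36; issue MUL r2<-Mul1 | r0:Add1,r1:36,r2:Mul1,r3:4
c9: issue ADD r3<-Add2 | r0:Add1,r1:36,r2:Mul1,r3:Add2
c10: CDB Add1=8; issue ADD r3<-Add1 | r0:8,r1:36,r2:Mul1,r3:Add1
c11: - | r0:8,r1:36,r2:Mul1,r3:Add1
c12: - | r0:8,r1:36,r2:Mul1,r3:Add1
c13: CDB Add1=16 | r0:8,r1:36,r2:Mul1,r3:16
c14: CDB Add2=12 | r0:8,r1:36,r2:Mul1,r3:16
c15: CDB Mul1=144 | r0:8,r1:36,r2:144,r3:16
c16: CDB Mul2=144 | r0:8,r1:36,r2:144,r3:16

STATUS = VALUE 8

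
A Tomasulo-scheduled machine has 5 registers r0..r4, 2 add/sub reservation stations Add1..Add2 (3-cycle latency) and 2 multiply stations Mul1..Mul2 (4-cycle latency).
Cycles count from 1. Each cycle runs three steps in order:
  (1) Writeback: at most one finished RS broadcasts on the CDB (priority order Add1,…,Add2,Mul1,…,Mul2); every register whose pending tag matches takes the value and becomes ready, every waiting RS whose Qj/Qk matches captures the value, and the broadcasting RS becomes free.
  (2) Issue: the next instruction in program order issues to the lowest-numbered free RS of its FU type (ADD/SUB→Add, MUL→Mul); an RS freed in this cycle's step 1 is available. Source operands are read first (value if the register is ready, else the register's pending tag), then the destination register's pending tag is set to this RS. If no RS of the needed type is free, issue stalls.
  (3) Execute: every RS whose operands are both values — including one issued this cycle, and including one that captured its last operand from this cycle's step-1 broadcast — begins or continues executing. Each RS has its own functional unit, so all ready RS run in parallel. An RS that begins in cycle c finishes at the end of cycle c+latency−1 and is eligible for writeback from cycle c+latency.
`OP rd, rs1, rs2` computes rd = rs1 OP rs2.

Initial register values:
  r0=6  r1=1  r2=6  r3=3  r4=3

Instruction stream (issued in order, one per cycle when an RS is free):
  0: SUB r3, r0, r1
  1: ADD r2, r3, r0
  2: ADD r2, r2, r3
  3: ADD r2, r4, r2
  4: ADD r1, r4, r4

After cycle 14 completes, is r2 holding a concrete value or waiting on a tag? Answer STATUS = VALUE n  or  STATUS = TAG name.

STATUS = VALUE 19

  c1: issue SUB r3<-Add1  regs: r0:6,r1:1,r2:6,r3:Add1,r4:3
  c2: issue ADD r2<-Add2  regs: r0:6,r1:1,r2:Add2,r3:Add1,r4:3
  c3: stall  regs: r0:6,r1:1,r2:Add2,r3:Add1,r4:3
  c4: CDB Add1=5; issue ADD r2<-Add1  regs: r0:6,r1:1,r2:Add1,r3:5,r4:3
  c5: stall  regs: r0:6,r1:1,r2:Add1,r3:5,r4:3
  c6: stall  regs: r0:6,r1:1,r2:Add1,r3:5,r4:3
  c7: CDB Add2=11; issue ADD r2<-Add2  regs: r0:6,r1:1,r2:Add2,r3:5,r4:3
  c8: stall  regs: r0:6,r1:1,r2:Add2,r3:5,r4:3
  c9: stall  regs: r0:6,r1:1,r2:Add2,r3:5,r4:3
  c10: CDB Add1=16; issue ADD r1<-Add1  regs: r0:6,r1:Add1,r2:Add2,r3:5,r4:3
  c11: -  regs: r0:6,r1:Add1,r2:Add2,r3:5,r4:3
  c12: -  regs: r0:6,r1:Add1,r2:Add2,r3:5,r4:3
  c13: CDB Add1=6  regs: r0:6,r1:6,r2:Add2,r3:5,r4:3
  c14: CDB Add2=19  regs: r0:6,r1:6,r2:19,r3:5,r4:3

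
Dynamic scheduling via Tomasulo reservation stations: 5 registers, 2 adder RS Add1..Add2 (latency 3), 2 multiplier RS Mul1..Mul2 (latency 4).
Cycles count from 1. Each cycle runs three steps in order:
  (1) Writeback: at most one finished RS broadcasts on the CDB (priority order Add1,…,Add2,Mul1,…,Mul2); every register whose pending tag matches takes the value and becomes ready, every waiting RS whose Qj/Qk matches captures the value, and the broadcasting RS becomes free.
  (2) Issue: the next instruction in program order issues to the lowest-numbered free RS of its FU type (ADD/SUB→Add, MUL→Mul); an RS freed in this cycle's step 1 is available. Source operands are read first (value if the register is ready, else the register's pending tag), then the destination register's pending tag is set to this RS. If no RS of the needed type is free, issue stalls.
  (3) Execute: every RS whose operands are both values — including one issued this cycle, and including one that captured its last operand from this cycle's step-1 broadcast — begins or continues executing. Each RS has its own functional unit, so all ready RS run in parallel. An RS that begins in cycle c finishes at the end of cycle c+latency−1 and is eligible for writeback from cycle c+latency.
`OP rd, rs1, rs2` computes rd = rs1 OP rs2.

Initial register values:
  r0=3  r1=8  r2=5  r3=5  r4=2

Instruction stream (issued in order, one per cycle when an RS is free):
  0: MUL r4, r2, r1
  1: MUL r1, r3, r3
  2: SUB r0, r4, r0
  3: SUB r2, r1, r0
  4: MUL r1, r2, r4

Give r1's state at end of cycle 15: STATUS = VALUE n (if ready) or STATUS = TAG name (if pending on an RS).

cycle 1: issue MUL r4<-Mul1 // r0:3,r1:8,r2:5,r3:5,r4:Mul1
cycle 2: issue MUL r1<-Mul2 // r0:3,r1:Mul2,r2:5,r3:5,r4:Mul1
cycle 3: issue SUB r0<-Add1 // r0:Add1,r1:Mul2,r2:5,r3:5,r4:Mul1
cycle 4: issue SUB r2<-Add2 // r0:Add1,r1:Mul2,r2:Add2,r3:5,r4:Mul1
cycle 5: CDB Mul1=40; issue MUL r1<-Mul1 // r0:Add1,r1:Mul1,r2:Add2,r3:5,r4:40
cycle 6: CDB Mul2=25 // r0:Add1,r1:Mul1,r2:Add2,r3:5,r4:40
cycle 7: - // r0:Add1,r1:Mul1,r2:Add2,r3:5,r4:40
cycle 8: CDB Add1=37 // r0:37,r1:Mul1,r2:Add2,r3:5,r4:40
cycle 9: - // r0:37,r1:Mul1,r2:Add2,r3:5,r4:40
cycle 10: - // r0:37,r1:Mul1,r2:Add2,r3:5,r4:40
cycle 11: CDB Add2=-12 // r0:37,r1:Mul1,r2:-12,r3:5,r4:40
cycle 12: - // r0:37,r1:Mul1,r2:-12,r3:5,r4:40
cycle 13: - // r0:37,r1:Mul1,r2:-12,r3:5,r4:40
cycle 14: - // r0:37,r1:Mul1,r2:-12,r3:5,r4:40
cycle 15: CDB Mul1=-480 // r0:37,r1:-480,r2:-12,r3:5,r4:40

STATUS = VALUE -480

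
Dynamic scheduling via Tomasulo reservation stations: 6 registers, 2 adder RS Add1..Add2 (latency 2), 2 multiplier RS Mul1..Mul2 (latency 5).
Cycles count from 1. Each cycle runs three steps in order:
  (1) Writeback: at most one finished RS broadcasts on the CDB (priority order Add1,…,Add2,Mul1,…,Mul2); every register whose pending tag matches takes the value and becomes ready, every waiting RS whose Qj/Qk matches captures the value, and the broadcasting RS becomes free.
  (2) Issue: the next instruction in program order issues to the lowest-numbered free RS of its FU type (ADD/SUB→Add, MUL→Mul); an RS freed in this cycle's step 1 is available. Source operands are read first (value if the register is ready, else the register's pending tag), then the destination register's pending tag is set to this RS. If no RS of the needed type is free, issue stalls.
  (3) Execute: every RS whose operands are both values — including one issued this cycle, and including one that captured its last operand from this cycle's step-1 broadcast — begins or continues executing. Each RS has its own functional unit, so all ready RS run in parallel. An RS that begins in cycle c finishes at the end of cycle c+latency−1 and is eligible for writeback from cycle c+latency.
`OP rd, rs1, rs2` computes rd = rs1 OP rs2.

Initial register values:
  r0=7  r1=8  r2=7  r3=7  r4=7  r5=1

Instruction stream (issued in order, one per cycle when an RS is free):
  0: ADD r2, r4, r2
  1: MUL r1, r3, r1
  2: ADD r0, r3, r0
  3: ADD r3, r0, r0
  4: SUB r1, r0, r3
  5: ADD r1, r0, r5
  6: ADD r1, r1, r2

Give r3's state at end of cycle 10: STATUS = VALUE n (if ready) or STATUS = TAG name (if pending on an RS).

STATUS = VALUE 28

cycle 1: issue ADD r2<-Add1 // r0:7,r1:8,r2:Add1,r3:7,r4:7,r5:1
cycle 2: issue MUL r1<-Mul1 // r0:7,r1:Mul1,r2:Add1,r3:7,r4:7,r5:1
cycle 3: CDB Add1=14; issue ADD r0<-Add1 // r0:Add1,r1:Mul1,r2:14,r3:7,r4:7,r5:1
cycle 4: issue ADD r3<-Add2 // r0:Add1,r1:Mul1,r2:14,r3:Add2,r4:7,r5:1
cycle 5: CDB Add1=14; issue SUB r1<-Add1 // r0:14,r1:Add1,r2:14,r3:Add2,r4:7,r5:1
cycle 6: stall // r0:14,r1:Add1,r2:14,r3:Add2,r4:7,r5:1
cycle 7: CDB Add2=28; issue ADD r1<-Add2 // r0:14,r1:Add2,r2:14,r3:28,r4:7,r5:1
cycle 8: CDB Mul1=56; stall // r0:14,r1:Add2,r2:14,r3:28,r4:7,r5:1
cycle 9: CDB Add1=-14; issue ADD r1<-Add1 // r0:14,r1:Add1,r2:14,r3:28,r4:7,r5:1
cycle 10: CDB Add2=15 // r0:14,r1:Add1,r2:14,r3:28,r4:7,r5:1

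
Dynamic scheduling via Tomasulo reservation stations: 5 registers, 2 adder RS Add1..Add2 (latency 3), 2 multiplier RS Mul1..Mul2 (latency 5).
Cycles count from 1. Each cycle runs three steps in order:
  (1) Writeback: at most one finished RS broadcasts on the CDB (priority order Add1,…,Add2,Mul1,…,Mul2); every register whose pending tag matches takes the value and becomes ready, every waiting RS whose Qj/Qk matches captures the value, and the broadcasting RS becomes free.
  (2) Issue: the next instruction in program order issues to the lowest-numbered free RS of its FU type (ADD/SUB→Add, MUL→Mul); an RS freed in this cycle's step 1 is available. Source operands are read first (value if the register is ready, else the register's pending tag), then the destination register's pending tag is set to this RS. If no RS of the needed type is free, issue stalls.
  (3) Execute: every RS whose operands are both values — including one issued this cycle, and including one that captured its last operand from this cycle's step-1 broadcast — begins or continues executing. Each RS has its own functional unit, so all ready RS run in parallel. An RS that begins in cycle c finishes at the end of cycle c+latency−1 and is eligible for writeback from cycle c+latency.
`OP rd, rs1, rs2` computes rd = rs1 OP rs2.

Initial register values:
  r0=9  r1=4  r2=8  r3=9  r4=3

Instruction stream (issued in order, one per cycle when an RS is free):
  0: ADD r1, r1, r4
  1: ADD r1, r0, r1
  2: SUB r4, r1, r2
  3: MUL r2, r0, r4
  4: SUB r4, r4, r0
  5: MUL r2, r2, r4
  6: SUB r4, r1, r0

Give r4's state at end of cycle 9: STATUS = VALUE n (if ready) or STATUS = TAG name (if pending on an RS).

STATUS = TAG Add2

c1: issue ADD r1<-Add1 | r0:9,r1:Add1,r2:8,r3:9,r4:3
c2: issue ADD r1<-Add2 | r0:9,r1:Add2,r2:8,r3:9,r4:3
c3: stall | r0:9,r1:Add2,r2:8,r3:9,r4:3
c4: CDB Add1=7; issue SUB r4<-Add1 | r0:9,r1:Add2,r2:8,r3:9,r4:Add1
c5: issue MUL r2<-Mul1 | r0:9,r1:Add2,r2:Mul1,r3:9,r4:Add1
c6: stall | r0:9,r1:Add2,r2:Mul1,r3:9,r4:Add1
c7: CDB Add2=16; issue SUB r4<-Add2 | r0:9,r1:16,r2:Mul1,r3:9,r4:Add2
c8: issue MUL r2<-Mul2 | r0:9,r1:16,r2:Mul2,r3:9,r4:Add2
c9: stall | r0:9,r1:16,r2:Mul2,r3:9,r4:Add2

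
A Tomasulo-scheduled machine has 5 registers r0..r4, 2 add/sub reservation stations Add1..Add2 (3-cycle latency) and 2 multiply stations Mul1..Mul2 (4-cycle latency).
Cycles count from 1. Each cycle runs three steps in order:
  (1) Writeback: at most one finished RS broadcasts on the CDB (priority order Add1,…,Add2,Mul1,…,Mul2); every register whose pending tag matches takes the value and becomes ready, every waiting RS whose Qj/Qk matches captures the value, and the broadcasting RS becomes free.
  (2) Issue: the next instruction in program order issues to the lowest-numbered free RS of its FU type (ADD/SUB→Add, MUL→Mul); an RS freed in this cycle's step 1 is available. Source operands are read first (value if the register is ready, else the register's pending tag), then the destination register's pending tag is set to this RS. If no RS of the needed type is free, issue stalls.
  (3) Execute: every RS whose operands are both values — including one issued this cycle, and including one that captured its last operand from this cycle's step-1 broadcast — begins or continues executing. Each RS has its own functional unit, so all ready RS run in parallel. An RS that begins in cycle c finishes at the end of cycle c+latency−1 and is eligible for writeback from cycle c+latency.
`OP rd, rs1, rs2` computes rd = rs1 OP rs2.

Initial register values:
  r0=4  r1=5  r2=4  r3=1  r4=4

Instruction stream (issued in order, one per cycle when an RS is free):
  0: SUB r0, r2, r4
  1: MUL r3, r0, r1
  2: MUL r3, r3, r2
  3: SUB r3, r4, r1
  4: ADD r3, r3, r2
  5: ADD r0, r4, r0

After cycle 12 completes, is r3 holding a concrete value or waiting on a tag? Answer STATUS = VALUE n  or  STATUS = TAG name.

STATUS = VALUE 3

cycle 1: issue SUB r0<-Add1 // r0:Add1,r1:5,r2:4,r3:1,r4:4
cycle 2: issue MUL r3<-Mul1 // r0:Add1,r1:5,r2:4,r3:Mul1,r4:4
cycle 3: issue MUL r3<-Mul2 // r0:Add1,r1:5,r2:4,r3:Mul2,r4:4
cycle 4: CDB Add1=0; issue SUB r3<-Add1 // r0:0,r1:5,r2:4,r3:Add1,r4:4
cycle 5: issue ADD r3<-Add2 // r0:0,r1:5,r2:4,r3:Add2,r4:4
cycle 6: stall // r0:0,r1:5,r2:4,r3:Add2,r4:4
cycle 7: CDB Add1=-1; issue ADD r0<-Add1 // r0:Add1,r1:5,r2:4,r3:Add2,r4:4
cycle 8: CDB Mul1=0 // r0:Add1,r1:5,r2:4,r3:Add2,r4:4
cycle 9: - // r0:Add1,r1:5,r2:4,r3:Add2,r4:4
cycle 10: CDB Add1=4 // r0:4,r1:5,r2:4,r3:Add2,r4:4
cycle 11: CDB Add2=3 // r0:4,r1:5,r2:4,r3:3,r4:4
cycle 12: CDB Mul2=0 // r0:4,r1:5,r2:4,r3:3,r4:4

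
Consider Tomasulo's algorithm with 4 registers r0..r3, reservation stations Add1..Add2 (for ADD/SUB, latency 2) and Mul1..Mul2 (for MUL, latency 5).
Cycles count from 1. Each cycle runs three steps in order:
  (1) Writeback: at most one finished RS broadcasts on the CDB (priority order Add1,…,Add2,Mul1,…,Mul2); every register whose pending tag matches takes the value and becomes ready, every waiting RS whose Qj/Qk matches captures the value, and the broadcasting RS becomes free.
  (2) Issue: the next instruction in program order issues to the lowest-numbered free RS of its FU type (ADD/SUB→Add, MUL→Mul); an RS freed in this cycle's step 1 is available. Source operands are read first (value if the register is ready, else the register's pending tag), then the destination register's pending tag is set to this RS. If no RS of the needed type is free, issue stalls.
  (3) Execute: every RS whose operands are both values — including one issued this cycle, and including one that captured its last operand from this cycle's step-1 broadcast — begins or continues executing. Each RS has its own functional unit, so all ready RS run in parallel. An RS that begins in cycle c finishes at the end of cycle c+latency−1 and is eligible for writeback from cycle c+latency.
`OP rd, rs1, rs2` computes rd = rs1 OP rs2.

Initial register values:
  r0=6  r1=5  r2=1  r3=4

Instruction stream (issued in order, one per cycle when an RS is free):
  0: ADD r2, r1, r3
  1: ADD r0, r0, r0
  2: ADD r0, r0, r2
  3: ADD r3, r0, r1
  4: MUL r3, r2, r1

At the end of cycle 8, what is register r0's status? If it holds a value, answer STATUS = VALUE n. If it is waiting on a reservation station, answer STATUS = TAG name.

  c1: issue ADD r2<-Add1  regs: r0:6,r1:5,r2:Add1,r3:4
  c2: issue ADD r0<-Add2  regs: r0:Add2,r1:5,r2:Add1,r3:4
  c3: CDB Add1=9; issue ADD r0<-Add1  regs: r0:Add1,r1:5,r2:9,r3:4
  c4: CDB Add2=12; issue ADD r3<-Add2  regs: r0:Add1,r1:5,r2:9,r3:Add2
  c5: issue MUL r3<-Mul1  regs: r0:Add1,r1:5,r2:9,r3:Mul1
  c6: CDB Add1=21  regs: r0:21,r1:5,r2:9,r3:Mul1
  c7: -  regs: r0:21,r1:5,r2:9,r3:Mul1
  c8: CDB Add2=26  regs: r0:21,r1:5,r2:9,r3:Mul1

STATUS = VALUE 21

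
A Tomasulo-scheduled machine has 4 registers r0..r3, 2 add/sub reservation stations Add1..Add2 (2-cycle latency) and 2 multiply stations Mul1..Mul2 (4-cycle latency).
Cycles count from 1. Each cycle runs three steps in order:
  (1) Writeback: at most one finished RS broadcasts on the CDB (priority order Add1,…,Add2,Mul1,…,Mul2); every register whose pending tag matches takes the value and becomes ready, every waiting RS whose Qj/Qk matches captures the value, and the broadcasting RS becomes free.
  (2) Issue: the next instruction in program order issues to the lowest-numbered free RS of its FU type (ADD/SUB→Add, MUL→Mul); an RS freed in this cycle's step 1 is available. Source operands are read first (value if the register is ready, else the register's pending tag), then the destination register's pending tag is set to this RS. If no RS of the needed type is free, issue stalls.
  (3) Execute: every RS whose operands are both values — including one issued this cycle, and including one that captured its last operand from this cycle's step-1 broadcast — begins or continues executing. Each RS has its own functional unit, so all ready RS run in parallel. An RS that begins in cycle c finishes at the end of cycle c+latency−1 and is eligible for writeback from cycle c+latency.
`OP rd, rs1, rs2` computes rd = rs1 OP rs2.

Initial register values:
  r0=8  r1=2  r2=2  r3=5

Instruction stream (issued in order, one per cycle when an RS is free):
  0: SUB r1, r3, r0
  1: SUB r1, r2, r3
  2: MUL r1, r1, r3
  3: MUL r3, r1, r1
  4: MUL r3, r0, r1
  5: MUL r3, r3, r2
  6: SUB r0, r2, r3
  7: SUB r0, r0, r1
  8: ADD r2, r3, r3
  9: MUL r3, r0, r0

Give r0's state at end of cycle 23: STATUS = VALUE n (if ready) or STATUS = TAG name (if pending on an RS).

STATUS = VALUE 257

cycle 1: issue SUB r1<-Add1 // r0:8,r1:Add1,r2:2,r3:5
cycle 2: issue SUB r1<-Add2 // r0:8,r1:Add2,r2:2,r3:5
cycle 3: CDB Add1=-3; issue MUL r1<-Mul1 // r0:8,r1:Mul1,r2:2,r3:5
cycle 4: CDB Add2=-3; issue MUL r3<-Mul2 // r0:8,r1:Mul1,r2:2,r3:Mul2
cycle 5: stall // r0:8,r1:Mul1,r2:2,r3:Mul2
cycle 6: stall // r0:8,r1:Mul1,r2:2,r3:Mul2
cycle 7: stall // r0:8,r1:Mul1,r2:2,r3:Mul2
cycle 8: CDB Mul1=-15; issue MUL r3<-Mul1 // r0:8,r1:-15,r2:2,r3:Mul1
cycle 9: stall // r0:8,r1:-15,r2:2,r3:Mul1
cycle 10: stall // r0:8,r1:-15,r2:2,r3:Mul1
cycle 11: stall // r0:8,r1:-15,r2:2,r3:Mul1
cycle 12: CDB Mul1=-120; issue MUL r3<-Mul1 // r0:8,r1:-15,r2:2,r3:Mul1
cycle 13: CDB Mul2=225; issue SUB r0<-Add1 // r0:Add1,r1:-15,r2:2,r3:Mul1
cycle 14: issue SUB r0<-Add2 // r0:Add2,r1:-15,r2:2,r3:Mul1
cycle 15: stall // r0:Add2,r1:-15,r2:2,r3:Mul1
cycle 16: CDB Mul1=-240; stall // r0:Add2,r1:-15,r2:2,r3:-240
cycle 17: stall // r0:Add2,r1:-15,r2:2,r3:-240
cycle 18: CDB Add1=242; issue ADD r2<-Add1 // r0:Add2,r1:-15,r2:Add1,r3:-240
cycle 19: issue MUL r3<-Mul1 // r0:Add2,r1:-15,r2:Add1,r3:Mul1
cycle 20: CDB Add1=-480 // r0:Add2,r1:-15,r2:-480,r3:Mul1
cycle 21: CDB Add2=257 // r0:257,r1:-15,r2:-480,r3:Mul1
cycle 22: - // r0:257,r1:-15,r2:-480,r3:Mul1
cycle 23: - // r0:257,r1:-15,r2:-480,r3:Mul1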